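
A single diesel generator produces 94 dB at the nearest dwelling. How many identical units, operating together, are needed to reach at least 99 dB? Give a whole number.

Need L₁ + 10·log₁₀ N ≥ 99, i.e. log₁₀ N ≥ 0.50.
N ≥ 10^(5.0/10) = 3.162, so N = 4.

4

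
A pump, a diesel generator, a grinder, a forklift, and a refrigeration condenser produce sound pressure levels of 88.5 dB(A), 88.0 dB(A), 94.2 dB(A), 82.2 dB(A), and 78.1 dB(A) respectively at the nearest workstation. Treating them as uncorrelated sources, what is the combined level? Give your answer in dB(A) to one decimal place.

96.2 dB(A)

For uncorrelated sources the intensities add, so convert each level to linear form, sum, and take 10·log₁₀ of the total.
Σ 10^(L/10) = 10^(88.5/10) + 10^(88.0/10) + 10^(94.2/10) + 10^(82.2/10) + 10^(78.1/10) = 4.200e+09.
L_total = 10·log₁₀(4.200e+09) = 96.23 dB(A).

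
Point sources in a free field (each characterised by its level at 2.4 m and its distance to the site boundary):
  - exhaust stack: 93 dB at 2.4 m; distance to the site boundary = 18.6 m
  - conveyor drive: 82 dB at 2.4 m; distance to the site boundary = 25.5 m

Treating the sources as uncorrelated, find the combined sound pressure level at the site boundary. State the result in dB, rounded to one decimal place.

75.4 dB

Propagate each source to the receiver with L = L_ref − 20·log₁₀(r/r_ref), then add intensities.
exhaust stack: 93 − 20·log₁₀(18.6/2.4) = 93 − 17.79 = 75.21 dB.
conveyor drive: 82 − 20·log₁₀(25.5/2.4) = 82 − 20.53 = 61.47 dB.
Σ 10^(L/10) = 3.462e+07 → L_total = 10·log₁₀(3.462e+07) = 75.39 dB.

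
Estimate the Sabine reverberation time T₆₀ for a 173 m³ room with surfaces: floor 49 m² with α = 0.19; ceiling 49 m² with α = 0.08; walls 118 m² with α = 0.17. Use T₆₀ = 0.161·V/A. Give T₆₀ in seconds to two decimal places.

Total absorption A = 49·0.19 + 49·0.08 + 118·0.17 = 33.29 m² sabins.
T₆₀ = 0.161 × 173 / 33.29 = 0.837 s.

0.84 s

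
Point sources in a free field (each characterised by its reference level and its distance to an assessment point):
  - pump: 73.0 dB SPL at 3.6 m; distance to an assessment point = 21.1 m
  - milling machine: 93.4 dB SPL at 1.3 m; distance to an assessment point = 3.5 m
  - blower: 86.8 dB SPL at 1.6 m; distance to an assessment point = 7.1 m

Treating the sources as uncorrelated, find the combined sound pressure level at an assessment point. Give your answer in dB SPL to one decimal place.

Propagate each source to the receiver with L = L_ref − 20·log₁₀(r/r_ref), then add intensities.
pump: 73.0 − 20·log₁₀(21.1/3.6) = 73.0 − 15.36 = 57.64 dB SPL.
milling machine: 93.4 − 20·log₁₀(3.5/1.3) = 93.4 − 8.60 = 84.80 dB SPL.
blower: 86.8 − 20·log₁₀(7.1/1.6) = 86.8 − 12.94 = 73.86 dB SPL.
Σ 10^(L/10) = 3.267e+08 → L_total = 10·log₁₀(3.267e+08) = 85.14 dB SPL.

85.1 dB SPL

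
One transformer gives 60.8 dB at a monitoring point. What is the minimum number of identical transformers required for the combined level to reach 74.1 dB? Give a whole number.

The shortfall is 74.1 − 60.8 = 13.3 dB, and N units add 10·log₁₀ N, so need 10·log₁₀ N ≥ 13.3.
N ≥ 10^(13.3/10) = 21.380, so N = 22.

22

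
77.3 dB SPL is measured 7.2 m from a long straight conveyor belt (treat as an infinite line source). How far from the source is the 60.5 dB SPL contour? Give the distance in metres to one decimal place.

344.6 m

The 16.8 dB drop corresponds to a distance ratio of 10^(16.8/10) for a line source.
r₂ = 7.2·10^((77.3−60.5)/10) = 7.2·10^(16.8/10) = 344.61 m.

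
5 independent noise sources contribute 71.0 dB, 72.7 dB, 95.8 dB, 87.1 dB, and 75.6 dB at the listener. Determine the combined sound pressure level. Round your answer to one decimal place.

96.4 dB

Incoherent sources combine by intensity addition: L_total = 10·log₁₀(Σ 10^(L_i/10)).
Σ 10^(L/10) = 10^(71.0/10) + 10^(72.7/10) + 10^(95.8/10) + 10^(87.1/10) + 10^(75.6/10) = 4.382e+09.
L_total = 10·log₁₀(4.382e+09) = 96.42 dB.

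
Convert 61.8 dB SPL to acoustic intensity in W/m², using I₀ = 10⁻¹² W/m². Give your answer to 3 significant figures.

L = 10·log₁₀(I/I₀) ⇒ I = I₀·10^(L/10) = 10⁻¹² × 10^6.18.

1.51e-06 W/m²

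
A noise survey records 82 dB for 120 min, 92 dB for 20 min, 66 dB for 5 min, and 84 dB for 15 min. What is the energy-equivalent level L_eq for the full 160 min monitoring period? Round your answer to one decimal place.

L_eq = 10·log₁₀[(1/T)·Σ tᵢ·10^(Lᵢ/10)] with T = 160 min.
Σ tᵢ·10^(Lᵢ/10) = 120·10^(82/10) + 20·10^(92/10) + 5·10^(66/10) + 15·10^(84/10) = 5.450e+10.
L_eq = 10·log₁₀(5.450e+10/160) = 85.32 dB.

85.3 dB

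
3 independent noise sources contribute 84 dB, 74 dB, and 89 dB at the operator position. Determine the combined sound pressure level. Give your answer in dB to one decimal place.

Incoherent sources combine by intensity addition: L_total = 10·log₁₀(Σ 10^(L_i/10)).
Σ 10^(L/10) = 10^(84/10) + 10^(74/10) + 10^(89/10) = 1.071e+09.
L_total = 10·log₁₀(1.071e+09) = 90.30 dB.

90.3 dB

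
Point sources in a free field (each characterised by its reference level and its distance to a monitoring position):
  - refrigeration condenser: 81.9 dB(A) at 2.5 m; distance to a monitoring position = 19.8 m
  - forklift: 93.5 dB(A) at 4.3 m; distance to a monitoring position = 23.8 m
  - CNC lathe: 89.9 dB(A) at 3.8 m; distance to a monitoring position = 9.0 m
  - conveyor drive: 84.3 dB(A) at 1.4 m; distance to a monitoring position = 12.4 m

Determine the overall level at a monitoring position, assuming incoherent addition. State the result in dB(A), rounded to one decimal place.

84.0 dB(A)

Apply inverse-square spreading to bring every level to the receiver, then sum 10^(L/10).
refrigeration condenser: 81.9 − 20·log₁₀(19.8/2.5) = 81.9 − 17.97 = 63.93 dB(A).
forklift: 93.5 − 20·log₁₀(23.8/4.3) = 93.5 − 14.86 = 78.64 dB(A).
CNC lathe: 89.9 − 20·log₁₀(9.0/3.8) = 89.9 − 7.49 = 82.41 dB(A).
conveyor drive: 84.3 − 20·log₁₀(12.4/1.4) = 84.3 − 18.95 = 65.35 dB(A).
Σ 10^(L/10) = 2.532e+08 → L_total = 10·log₁₀(2.532e+08) = 84.03 dB(A).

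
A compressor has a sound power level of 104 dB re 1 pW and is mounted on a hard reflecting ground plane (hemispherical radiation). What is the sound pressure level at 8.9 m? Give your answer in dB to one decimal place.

77.0 dB

Free-field hemispherical radiation: L_p = L_w − 10·log₁₀(2π·r²), r = 8.9 m.
2π·r² = 497.7 m², 10·log₁₀ of that is 26.970 dB.
L_p = 104 − 26.970 = 77.03 dB.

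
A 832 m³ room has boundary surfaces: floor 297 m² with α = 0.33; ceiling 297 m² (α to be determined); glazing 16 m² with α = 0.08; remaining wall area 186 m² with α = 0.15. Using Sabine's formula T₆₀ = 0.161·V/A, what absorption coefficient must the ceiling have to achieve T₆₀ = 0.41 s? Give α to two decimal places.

Required total absorption A = 0.161·832/0.41 = 326.71 m².
Absorption from the other surfaces = 297·0.33 + 16·0.08 + 186·0.15 = 127.19 m², so the ceiling must supply 199.52 m² over 297 m².
α = 199.52/297 = 0.672.

0.67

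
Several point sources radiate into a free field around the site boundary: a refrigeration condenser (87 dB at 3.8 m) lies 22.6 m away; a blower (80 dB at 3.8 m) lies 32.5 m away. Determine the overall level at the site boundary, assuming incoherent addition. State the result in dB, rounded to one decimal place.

Propagate each source to the receiver with L = L_ref − 20·log₁₀(r/r_ref), then add intensities.
refrigeration condenser: 87 − 20·log₁₀(22.6/3.8) = 87 − 15.49 = 71.51 dB.
blower: 80 − 20·log₁₀(32.5/3.8) = 80 − 18.64 = 61.36 dB.
Σ 10^(L/10) = 1.554e+07 → L_total = 10·log₁₀(1.554e+07) = 71.91 dB.

71.9 dB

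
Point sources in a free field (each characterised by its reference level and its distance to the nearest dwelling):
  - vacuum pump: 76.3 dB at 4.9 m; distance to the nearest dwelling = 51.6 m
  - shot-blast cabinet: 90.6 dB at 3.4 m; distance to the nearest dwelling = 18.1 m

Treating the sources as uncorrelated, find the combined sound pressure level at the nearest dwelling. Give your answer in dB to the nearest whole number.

First find each source's level at the receiver (point-source: −20·log₁₀(r/r_ref)), then combine on an intensity basis.
vacuum pump: 76.3 − 20·log₁₀(51.6/4.9) = 76.3 − 20.45 = 55.85 dB.
shot-blast cabinet: 90.6 − 20·log₁₀(18.1/3.4) = 90.6 − 14.52 = 76.08 dB.
Σ 10^(L/10) = 4.090e+07 → L_total = 10·log₁₀(4.090e+07) = 76.12 dB.

76 dB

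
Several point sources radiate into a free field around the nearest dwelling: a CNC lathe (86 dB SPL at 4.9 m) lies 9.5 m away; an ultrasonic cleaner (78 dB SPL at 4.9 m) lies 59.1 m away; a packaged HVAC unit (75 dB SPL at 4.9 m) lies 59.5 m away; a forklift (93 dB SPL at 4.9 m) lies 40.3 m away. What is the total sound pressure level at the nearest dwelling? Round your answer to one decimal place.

81.3 dB SPL

Propagate each source to the receiver with L = L_ref − 20·log₁₀(r/r_ref), then add intensities.
CNC lathe: 86 − 20·log₁₀(9.5/4.9) = 86 − 5.75 = 80.25 dB SPL.
ultrasonic cleaner: 78 − 20·log₁₀(59.1/4.9) = 78 − 21.63 = 56.37 dB SPL.
packaged HVAC unit: 75 − 20·log₁₀(59.5/4.9) = 75 − 21.69 = 53.31 dB SPL.
forklift: 93 − 20·log₁₀(40.3/4.9) = 93 − 18.30 = 74.70 dB SPL.
Σ 10^(L/10) = 1.361e+08 → L_total = 10·log₁₀(1.361e+08) = 81.34 dB SPL.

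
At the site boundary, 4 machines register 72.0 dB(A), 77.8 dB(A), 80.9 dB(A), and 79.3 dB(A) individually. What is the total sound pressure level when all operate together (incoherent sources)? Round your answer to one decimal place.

For uncorrelated sources the intensities add, so convert each level to linear form, sum, and take 10·log₁₀ of the total.
Σ 10^(L/10) = 10^(72.0/10) + 10^(77.8/10) + 10^(80.9/10) + 10^(79.3/10) = 2.842e+08.
L_total = 10·log₁₀(2.842e+08) = 84.54 dB(A).

84.5 dB(A)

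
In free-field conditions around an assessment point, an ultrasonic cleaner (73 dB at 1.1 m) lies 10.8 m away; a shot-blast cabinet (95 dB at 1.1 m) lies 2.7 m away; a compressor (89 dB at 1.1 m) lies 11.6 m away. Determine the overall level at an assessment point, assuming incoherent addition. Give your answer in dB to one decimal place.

Apply inverse-square spreading to bring every level to the receiver, then sum 10^(L/10).
ultrasonic cleaner: 73 − 20·log₁₀(10.8/1.1) = 73 − 19.84 = 53.16 dB.
shot-blast cabinet: 95 − 20·log₁₀(2.7/1.1) = 95 − 7.80 = 87.20 dB.
compressor: 89 − 20·log₁₀(11.6/1.1) = 89 − 20.46 = 68.54 dB.
Σ 10^(L/10) = 5.322e+08 → L_total = 10·log₁₀(5.322e+08) = 87.26 dB.

87.3 dB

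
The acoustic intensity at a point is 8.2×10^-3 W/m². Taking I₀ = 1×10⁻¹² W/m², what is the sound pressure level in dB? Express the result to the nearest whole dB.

L = 10·log₁₀(I/I₀) = 10·log₁₀(8.2×10^-3/10⁻¹²) = 10·log₁₀(8.2×10^9).
L = 10·(0.9138 + 9) = 99.14 dB.

99 dB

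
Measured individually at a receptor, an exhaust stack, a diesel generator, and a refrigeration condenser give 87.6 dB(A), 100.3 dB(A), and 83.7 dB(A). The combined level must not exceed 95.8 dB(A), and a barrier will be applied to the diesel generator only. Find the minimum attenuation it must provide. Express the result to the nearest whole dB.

Everything except the diesel generator sums to 10^(87.6/10) + 10^(83.7/10) = 8.099e+08 in linear terms, 89.08 dB(A).
The limit corresponds to 10^(95.8/10) = 3.802e+09; subtracting the fixed part leaves 2.992e+09 for the diesel generator, i.e. 94.76 dB(A).
Required insertion loss = 100.3 − 94.76 = 5.54 dB.

6 dB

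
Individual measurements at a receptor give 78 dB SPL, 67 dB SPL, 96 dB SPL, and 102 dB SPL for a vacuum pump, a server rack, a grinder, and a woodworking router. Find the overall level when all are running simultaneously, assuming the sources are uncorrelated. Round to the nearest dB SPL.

Incoherent sources combine by intensity addition: L_total = 10·log₁₀(Σ 10^(L_i/10)).
Σ 10^(L/10) = 10^(78/10) + 10^(67/10) + 10^(96/10) + 10^(102/10) = 1.990e+10.
L_total = 10·log₁₀(1.990e+10) = 102.99 dB SPL.

103 dB SPL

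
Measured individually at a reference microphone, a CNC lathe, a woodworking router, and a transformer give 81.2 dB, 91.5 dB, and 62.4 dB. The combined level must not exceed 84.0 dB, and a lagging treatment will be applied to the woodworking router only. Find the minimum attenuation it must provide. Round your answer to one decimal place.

The untreated sources together contribute 10^(81.2/10) + 10^(62.4/10) = 1.336e+08, i.e. 81.26 dB.
To meet 84.0 dB overall, the treated woodworking router may contribute at most 10^(84.0/10) − 1.336e+08 = 1.176e+08, i.e. 80.71 dB.
Required insertion loss = 91.5 − 80.71 = 10.79 dB.

10.8 dB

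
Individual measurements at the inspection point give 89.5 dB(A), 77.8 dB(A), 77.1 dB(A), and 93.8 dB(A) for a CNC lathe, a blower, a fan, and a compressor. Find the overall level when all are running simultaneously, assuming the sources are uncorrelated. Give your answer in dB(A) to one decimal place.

95.3 dB(A)

Incoherent sources combine by intensity addition: L_total = 10·log₁₀(Σ 10^(L_i/10)).
Σ 10^(L/10) = 10^(89.5/10) + 10^(77.8/10) + 10^(77.1/10) + 10^(93.8/10) = 3.402e+09.
L_total = 10·log₁₀(3.402e+09) = 95.32 dB(A).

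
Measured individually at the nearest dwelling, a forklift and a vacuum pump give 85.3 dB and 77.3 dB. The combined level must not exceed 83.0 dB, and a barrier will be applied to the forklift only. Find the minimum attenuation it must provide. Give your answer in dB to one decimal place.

Fixed contribution from the other source: Σ 10^(L/10) = 10^(77.3/10) = 5.370e+07 (77.30 dB).
To meet 83.0 dB overall, the treated forklift may contribute at most 10^(83.0/10) − 5.370e+07 = 1.458e+08, i.e. 81.64 dB.
Required insertion loss = 85.3 − 81.64 = 3.66 dB.

3.7 dB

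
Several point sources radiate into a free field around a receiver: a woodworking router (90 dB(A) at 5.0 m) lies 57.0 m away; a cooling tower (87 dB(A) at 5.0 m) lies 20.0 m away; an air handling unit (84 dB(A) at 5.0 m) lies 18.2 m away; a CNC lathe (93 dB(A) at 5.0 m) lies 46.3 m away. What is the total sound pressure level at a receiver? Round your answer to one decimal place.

First find each source's level at the receiver (point-source: −20·log₁₀(r/r_ref)), then combine on an intensity basis.
woodworking router: 90 − 20·log₁₀(57.0/5.0) = 90 − 21.14 = 68.86 dB(A).
cooling tower: 87 − 20·log₁₀(20.0/5.0) = 87 − 12.04 = 74.96 dB(A).
air handling unit: 84 − 20·log₁₀(18.2/5.0) = 84 − 11.22 = 72.78 dB(A).
CNC lathe: 93 − 20·log₁₀(46.3/5.0) = 93 − 19.33 = 73.67 dB(A).
Σ 10^(L/10) = 8.125e+07 → L_total = 10·log₁₀(8.125e+07) = 79.10 dB(A).

79.1 dB(A)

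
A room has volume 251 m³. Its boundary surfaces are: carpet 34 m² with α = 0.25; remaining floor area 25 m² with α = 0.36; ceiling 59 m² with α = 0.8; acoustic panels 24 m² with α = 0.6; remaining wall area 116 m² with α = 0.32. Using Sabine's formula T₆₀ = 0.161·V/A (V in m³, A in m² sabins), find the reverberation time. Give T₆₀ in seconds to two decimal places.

0.35 s

Summing Sᵢαᵢ: 34·0.25 + 25·0.36 + 59·0.8 + 24·0.6 + 116·0.32 = 116.22 m².
T₆₀ = 0.161 × 251 / 116.22 = 0.348 s.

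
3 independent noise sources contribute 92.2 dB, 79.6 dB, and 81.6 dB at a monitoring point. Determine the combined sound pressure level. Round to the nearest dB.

93 dB

Incoherent sources combine by intensity addition: L_total = 10·log₁₀(Σ 10^(L_i/10)).
Σ 10^(L/10) = 10^(92.2/10) + 10^(79.6/10) + 10^(81.6/10) = 1.895e+09.
L_total = 10·log₁₀(1.895e+09) = 92.78 dB.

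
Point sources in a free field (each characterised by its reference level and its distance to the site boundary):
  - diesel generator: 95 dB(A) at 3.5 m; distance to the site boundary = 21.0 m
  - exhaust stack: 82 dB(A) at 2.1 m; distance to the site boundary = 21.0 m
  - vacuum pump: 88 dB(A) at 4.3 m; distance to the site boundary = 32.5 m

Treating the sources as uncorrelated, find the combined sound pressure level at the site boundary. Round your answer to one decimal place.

80.0 dB(A)

Propagate each source to the receiver with L = L_ref − 20·log₁₀(r/r_ref), then add intensities.
diesel generator: 95 − 20·log₁₀(21.0/3.5) = 95 − 15.56 = 79.44 dB(A).
exhaust stack: 82 − 20·log₁₀(21.0/2.1) = 82 − 20.00 = 62.00 dB(A).
vacuum pump: 88 − 20·log₁₀(32.5/4.3) = 88 − 17.57 = 70.43 dB(A).
Σ 10^(L/10) = 1.005e+08 → L_total = 10·log₁₀(1.005e+08) = 80.02 dB(A).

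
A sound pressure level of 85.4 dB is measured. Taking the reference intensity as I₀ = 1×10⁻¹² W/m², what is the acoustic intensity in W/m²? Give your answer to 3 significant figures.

I = I₀·10^(L/10) = 10⁻¹² × 10^(85.4/10) = 10^(-3.460).

0.000347 W/m²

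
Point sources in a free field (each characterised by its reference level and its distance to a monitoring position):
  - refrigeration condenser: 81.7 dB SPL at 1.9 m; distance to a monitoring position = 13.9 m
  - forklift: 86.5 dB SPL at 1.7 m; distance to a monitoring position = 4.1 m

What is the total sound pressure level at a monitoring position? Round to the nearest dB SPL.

Apply inverse-square spreading to bring every level to the receiver, then sum 10^(L/10).
refrigeration condenser: 81.7 − 20·log₁₀(13.9/1.9) = 81.7 − 17.29 = 64.41 dB SPL.
forklift: 86.5 − 20·log₁₀(4.1/1.7) = 86.5 − 7.65 = 78.85 dB SPL.
Σ 10^(L/10) = 7.956e+07 → L_total = 10·log₁₀(7.956e+07) = 79.01 dB SPL.

79 dB SPL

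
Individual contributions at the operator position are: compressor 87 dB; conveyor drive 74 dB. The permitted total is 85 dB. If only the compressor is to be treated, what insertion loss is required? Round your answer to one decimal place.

The untreated sources together contribute 10^(74/10) = 2.512e+07, i.e. 74.00 dB.
The limit corresponds to 10^(85/10) = 3.162e+08; subtracting the fixed part leaves 2.911e+08 for the compressor, i.e. 84.64 dB.
Required insertion loss = 87 − 84.64 = 2.36 dB.

2.4 dB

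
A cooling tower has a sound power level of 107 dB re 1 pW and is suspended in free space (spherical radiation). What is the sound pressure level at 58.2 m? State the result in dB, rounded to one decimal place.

60.7 dB

Free-field spherical radiation: L_p = L_w − 10·log₁₀(4π·r²), r = 58.2 m.
4π·r² = 4.257e+04 m², 10·log₁₀ of that is 46.291 dB.
L_p = 107 − 46.291 = 60.71 dB.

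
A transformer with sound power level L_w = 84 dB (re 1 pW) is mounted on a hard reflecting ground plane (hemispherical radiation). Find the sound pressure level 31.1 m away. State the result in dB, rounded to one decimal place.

L_p = L_w − 10·log₁₀(2π·r²) with r = 31.1 m.
2π·r² = 6077 m², 10·log₁₀ of that is 37.837 dB.
L_p = 84 − 37.837 = 46.16 dB.

46.2 dB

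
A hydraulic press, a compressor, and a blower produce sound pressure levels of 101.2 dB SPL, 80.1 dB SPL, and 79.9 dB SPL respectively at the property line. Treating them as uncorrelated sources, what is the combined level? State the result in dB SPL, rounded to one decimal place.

Incoherent sources combine by intensity addition: L_total = 10·log₁₀(Σ 10^(L_i/10)).
Σ 10^(L/10) = 10^(101.2/10) + 10^(80.1/10) + 10^(79.9/10) = 1.338e+10.
L_total = 10·log₁₀(1.338e+10) = 101.27 dB SPL.

101.3 dB SPL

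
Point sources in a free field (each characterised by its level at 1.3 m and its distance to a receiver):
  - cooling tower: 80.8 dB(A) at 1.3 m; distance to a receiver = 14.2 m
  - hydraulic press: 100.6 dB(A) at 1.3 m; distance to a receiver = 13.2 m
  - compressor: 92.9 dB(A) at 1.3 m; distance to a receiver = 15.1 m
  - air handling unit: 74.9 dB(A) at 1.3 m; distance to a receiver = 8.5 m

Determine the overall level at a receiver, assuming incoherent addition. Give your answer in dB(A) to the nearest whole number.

81 dB(A)

First find each source's level at the receiver (point-source: −20·log₁₀(r/r_ref)), then combine on an intensity basis.
cooling tower: 80.8 − 20·log₁₀(14.2/1.3) = 80.8 − 20.77 = 60.03 dB(A).
hydraulic press: 100.6 − 20·log₁₀(13.2/1.3) = 100.6 − 20.13 = 80.47 dB(A).
compressor: 92.9 − 20·log₁₀(15.1/1.3) = 92.9 − 21.30 = 71.60 dB(A).
air handling unit: 74.9 − 20·log₁₀(8.5/1.3) = 74.9 − 16.31 = 58.59 dB(A).
Σ 10^(L/10) = 1.275e+08 → L_total = 10·log₁₀(1.275e+08) = 81.06 dB(A).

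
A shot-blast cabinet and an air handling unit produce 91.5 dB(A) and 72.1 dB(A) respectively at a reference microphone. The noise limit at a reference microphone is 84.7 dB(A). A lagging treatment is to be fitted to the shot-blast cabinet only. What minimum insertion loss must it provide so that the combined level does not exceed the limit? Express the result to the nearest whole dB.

7 dB

Fixed contribution from the other source: Σ 10^(L/10) = 10^(72.1/10) = 1.622e+07 (72.10 dB(A)).
The limit corresponds to 10^(84.7/10) = 2.951e+08; subtracting the fixed part leaves 2.789e+08 for the shot-blast cabinet, i.e. 84.45 dB(A).
Required insertion loss = 91.5 − 84.45 = 7.05 dB.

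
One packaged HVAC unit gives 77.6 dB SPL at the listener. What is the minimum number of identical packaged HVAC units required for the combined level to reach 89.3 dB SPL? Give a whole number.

15

N identical sources give L₁ + 10·log₁₀ N, so require 10·log₁₀ N ≥ 89.3 − 77.6 = 11.7 dB.
N ≥ 10^(11.7/10) = 14.791, so N = 15.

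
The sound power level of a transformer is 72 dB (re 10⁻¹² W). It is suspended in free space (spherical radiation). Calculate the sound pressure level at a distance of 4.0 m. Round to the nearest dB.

The power spreads over a sphere of area 4π·r², so L_p = L_w − 10·log₁₀(4π·r²).
4π·r² = 201.1 m², 10·log₁₀ of that is 23.033 dB.
L_p = 72 − 23.033 = 48.97 dB.

49 dB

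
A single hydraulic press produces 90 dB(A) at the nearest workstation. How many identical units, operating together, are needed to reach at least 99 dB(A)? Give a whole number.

8

The shortfall is 99 − 90 = 9.0 dB, and N units add 10·log₁₀ N, so need 10·log₁₀ N ≥ 9.0.
N ≥ 10^(9.0/10) = 7.943, so N = 8.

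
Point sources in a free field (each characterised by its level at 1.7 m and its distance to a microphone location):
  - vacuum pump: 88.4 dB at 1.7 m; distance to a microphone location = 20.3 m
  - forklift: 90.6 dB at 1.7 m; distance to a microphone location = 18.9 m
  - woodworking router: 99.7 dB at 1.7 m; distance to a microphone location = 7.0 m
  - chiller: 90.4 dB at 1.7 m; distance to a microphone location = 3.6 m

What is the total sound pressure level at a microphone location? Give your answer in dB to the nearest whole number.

First find each source's level at the receiver (point-source: −20·log₁₀(r/r_ref)), then combine on an intensity basis.
vacuum pump: 88.4 − 20·log₁₀(20.3/1.7) = 88.4 − 21.54 = 66.86 dB.
forklift: 90.6 − 20·log₁₀(18.9/1.7) = 90.6 − 20.92 = 69.68 dB.
woodworking router: 99.7 − 20·log₁₀(7.0/1.7) = 99.7 − 12.29 = 87.41 dB.
chiller: 90.4 − 20·log₁₀(3.6/1.7) = 90.4 − 6.52 = 83.88 dB.
Σ 10^(L/10) = 8.091e+08 → L_total = 10·log₁₀(8.091e+08) = 89.08 dB.

89 dB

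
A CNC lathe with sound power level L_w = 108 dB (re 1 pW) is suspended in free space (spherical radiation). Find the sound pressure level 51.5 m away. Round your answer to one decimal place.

62.8 dB

The power spreads over a sphere of area 4π·r², so L_p = L_w − 10·log₁₀(4π·r²).
4π·r² = 3.333e+04 m², 10·log₁₀ of that is 45.228 dB.
L_p = 108 − 45.228 = 62.77 dB.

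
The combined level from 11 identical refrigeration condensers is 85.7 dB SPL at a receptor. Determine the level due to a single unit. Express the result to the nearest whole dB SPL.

75 dB SPL

Dividing the total intensity by 11 lowers the level by 10·log₁₀ 11 = 10.414 dB: L₁ = 85.7 − 10.414.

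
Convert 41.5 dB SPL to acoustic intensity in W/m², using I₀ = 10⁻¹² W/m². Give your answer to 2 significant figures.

I/I₀ = 10^(41.5/10) = 1.413e+04, so I = 1.413e+04 × 10⁻¹² W/m².

1.4e-08 W/m²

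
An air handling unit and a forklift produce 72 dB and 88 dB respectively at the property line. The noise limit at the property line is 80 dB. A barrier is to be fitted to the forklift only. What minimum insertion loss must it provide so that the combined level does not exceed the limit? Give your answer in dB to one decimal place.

Everything except the forklift sums to 10^(72/10) = 1.585e+07 in linear terms, 72.00 dB.
The limit corresponds to 10^(80/10) = 1.000e+08; subtracting the fixed part leaves 8.415e+07 for the forklift, i.e. 79.25 dB.
Required insertion loss = 88 − 79.25 = 8.75 dB.

8.7 dB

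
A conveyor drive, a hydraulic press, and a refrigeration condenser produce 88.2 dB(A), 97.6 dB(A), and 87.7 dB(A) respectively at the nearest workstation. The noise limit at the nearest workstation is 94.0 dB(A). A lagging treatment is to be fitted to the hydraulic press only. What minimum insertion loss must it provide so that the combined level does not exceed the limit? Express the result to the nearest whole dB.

7 dB

Fixed contribution from the other sources: Σ 10^(L/10) = 10^(88.2/10) + 10^(87.7/10) = 1.250e+09 (90.97 dB(A)).
To meet 94.0 dB(A) overall, the treated hydraulic press may contribute at most 10^(94.0/10) − 1.250e+09 = 1.262e+09, i.e. 91.01 dB(A).
So the hydraulic press must be reduced from 97.6 to 91.01 dB(A): IL = 6.59 dB.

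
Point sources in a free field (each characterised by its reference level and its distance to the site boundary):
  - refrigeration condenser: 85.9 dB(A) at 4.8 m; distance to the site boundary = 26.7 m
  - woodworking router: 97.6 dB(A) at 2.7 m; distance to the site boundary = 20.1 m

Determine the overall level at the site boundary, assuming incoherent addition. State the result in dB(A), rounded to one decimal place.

Propagate each source to the receiver with L = L_ref − 20·log₁₀(r/r_ref), then add intensities.
refrigeration condenser: 85.9 − 20·log₁₀(26.7/4.8) = 85.9 − 14.91 = 70.99 dB(A).
woodworking router: 97.6 − 20·log₁₀(20.1/2.7) = 97.6 − 17.44 = 80.16 dB(A).
Σ 10^(L/10) = 1.164e+08 → L_total = 10·log₁₀(1.164e+08) = 80.66 dB(A).

80.7 dB(A)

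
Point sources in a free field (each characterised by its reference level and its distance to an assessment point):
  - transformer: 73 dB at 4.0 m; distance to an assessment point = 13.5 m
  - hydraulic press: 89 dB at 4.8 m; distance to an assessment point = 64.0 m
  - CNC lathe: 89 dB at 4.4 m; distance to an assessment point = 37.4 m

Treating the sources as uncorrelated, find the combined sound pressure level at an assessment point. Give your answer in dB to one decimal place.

First find each source's level at the receiver (point-source: −20·log₁₀(r/r_ref)), then combine on an intensity basis.
transformer: 73 − 20·log₁₀(13.5/4.0) = 73 − 10.57 = 62.43 dB.
hydraulic press: 89 − 20·log₁₀(64.0/4.8) = 89 − 22.50 = 66.50 dB.
CNC lathe: 89 − 20·log₁₀(37.4/4.4) = 89 − 18.59 = 70.41 dB.
Σ 10^(L/10) = 1.721e+07 → L_total = 10·log₁₀(1.721e+07) = 72.36 dB.

72.4 dB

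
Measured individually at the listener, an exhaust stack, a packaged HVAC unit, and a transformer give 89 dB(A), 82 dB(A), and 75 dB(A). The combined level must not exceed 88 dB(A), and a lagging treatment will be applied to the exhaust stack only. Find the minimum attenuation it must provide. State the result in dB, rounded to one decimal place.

Fixed contribution from the other sources: Σ 10^(L/10) = 10^(82/10) + 10^(75/10) = 1.901e+08 (82.79 dB(A)).
To meet 88 dB(A) overall, the treated exhaust stack may contribute at most 10^(88/10) − 1.901e+08 = 4.408e+08, i.e. 86.44 dB(A).
Required insertion loss = 89 − 86.44 = 2.56 dB.

2.6 dB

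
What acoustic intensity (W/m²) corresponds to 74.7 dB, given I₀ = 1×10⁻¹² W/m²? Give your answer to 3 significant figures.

I/I₀ = 10^(74.7/10) = 2.951e+07, so I = 2.951e+07 × 10⁻¹² W/m².

2.95e-05 W/m²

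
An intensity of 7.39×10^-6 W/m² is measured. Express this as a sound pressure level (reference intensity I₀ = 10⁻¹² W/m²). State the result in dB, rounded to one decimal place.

68.7 dB

Dividing by I₀ shifts the exponent by 12: I/I₀ = 7.39×10^6.
L = 10·(0.8686 + 6) = 68.69 dB.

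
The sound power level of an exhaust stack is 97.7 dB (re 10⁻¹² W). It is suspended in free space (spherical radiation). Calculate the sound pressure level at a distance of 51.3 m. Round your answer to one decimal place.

Free-field spherical radiation: L_p = L_w − 10·log₁₀(4π·r²), r = 51.3 m.
4π·r² = 3.307e+04 m², 10·log₁₀ of that is 45.194 dB.
L_p = 97.7 − 45.194 = 52.51 dB.

52.5 dB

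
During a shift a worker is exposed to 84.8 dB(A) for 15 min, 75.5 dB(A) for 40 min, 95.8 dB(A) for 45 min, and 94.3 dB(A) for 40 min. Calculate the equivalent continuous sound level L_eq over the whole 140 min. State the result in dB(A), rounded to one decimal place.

93.1 dB(A)

The energy average is taken in the linear domain: L_eq = 10·log₁₀[(Σ tᵢ·10^(Lᵢ/10))/T], T = 140 min.
Σ tᵢ·10^(Lᵢ/10) = 15·10^(84.8/10) + 40·10^(75.5/10) + 45·10^(95.8/10) + 40·10^(94.3/10) = 2.847e+11.
L_eq = 10·log₁₀(2.847e+11/140) = 93.08 dB(A).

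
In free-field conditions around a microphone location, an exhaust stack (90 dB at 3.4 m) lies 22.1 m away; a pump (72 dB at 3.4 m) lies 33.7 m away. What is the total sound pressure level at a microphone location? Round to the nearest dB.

74 dB

Apply inverse-square spreading to bring every level to the receiver, then sum 10^(L/10).
exhaust stack: 90 − 20·log₁₀(22.1/3.4) = 90 − 16.26 = 73.74 dB.
pump: 72 − 20·log₁₀(33.7/3.4) = 72 − 19.92 = 52.08 dB.
Σ 10^(L/10) = 2.383e+07 → L_total = 10·log₁₀(2.383e+07) = 73.77 dB.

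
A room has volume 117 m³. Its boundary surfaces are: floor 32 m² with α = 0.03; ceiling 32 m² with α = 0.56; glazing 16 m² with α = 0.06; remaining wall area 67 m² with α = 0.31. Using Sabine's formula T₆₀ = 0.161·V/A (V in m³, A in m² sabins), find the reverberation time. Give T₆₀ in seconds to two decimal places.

0.46 s

Summing Sᵢαᵢ: 32·0.03 + 32·0.56 + 16·0.06 + 67·0.31 = 40.61 m².
T₆₀ = 0.161·V/A = 0.161·117/40.61 = 0.464 s.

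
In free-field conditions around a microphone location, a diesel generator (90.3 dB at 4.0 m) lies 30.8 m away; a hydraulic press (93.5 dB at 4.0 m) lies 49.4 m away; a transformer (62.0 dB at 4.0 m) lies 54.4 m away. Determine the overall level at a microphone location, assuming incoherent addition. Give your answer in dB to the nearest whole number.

First find each source's level at the receiver (point-source: −20·log₁₀(r/r_ref)), then combine on an intensity basis.
diesel generator: 90.3 − 20·log₁₀(30.8/4.0) = 90.3 − 17.73 = 72.57 dB.
hydraulic press: 93.5 − 20·log₁₀(49.4/4.0) = 93.5 − 21.83 = 71.67 dB.
transformer: 62.0 − 20·log₁₀(54.4/4.0) = 62.0 − 22.67 = 39.33 dB.
Σ 10^(L/10) = 3.276e+07 → L_total = 10·log₁₀(3.276e+07) = 75.15 dB.

75 dB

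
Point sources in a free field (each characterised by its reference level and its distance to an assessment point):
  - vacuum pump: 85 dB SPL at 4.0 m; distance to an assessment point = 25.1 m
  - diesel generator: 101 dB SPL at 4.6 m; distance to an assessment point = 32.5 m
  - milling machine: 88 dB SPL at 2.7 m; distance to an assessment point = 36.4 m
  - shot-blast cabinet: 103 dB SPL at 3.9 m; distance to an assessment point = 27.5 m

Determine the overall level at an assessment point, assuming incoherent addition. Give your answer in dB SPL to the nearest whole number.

88 dB SPL

Propagate each source to the receiver with L = L_ref − 20·log₁₀(r/r_ref), then add intensities.
vacuum pump: 85 − 20·log₁₀(25.1/4.0) = 85 − 15.95 = 69.05 dB SPL.
diesel generator: 101 − 20·log₁₀(32.5/4.6) = 101 − 16.98 = 84.02 dB SPL.
milling machine: 88 − 20·log₁₀(36.4/2.7) = 88 − 22.59 = 65.41 dB SPL.
shot-blast cabinet: 103 − 20·log₁₀(27.5/3.9) = 103 − 16.97 = 86.03 dB SPL.
Σ 10^(L/10) = 6.650e+08 → L_total = 10·log₁₀(6.650e+08) = 88.23 dB SPL.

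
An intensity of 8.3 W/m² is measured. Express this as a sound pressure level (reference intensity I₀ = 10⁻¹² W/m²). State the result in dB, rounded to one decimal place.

I/I₀ = 8.3/10⁻¹² = 8.3×10^12, and L = 10·log₁₀(I/I₀).
L = 10·(0.9191 + 12) = 129.19 dB.

129.2 dB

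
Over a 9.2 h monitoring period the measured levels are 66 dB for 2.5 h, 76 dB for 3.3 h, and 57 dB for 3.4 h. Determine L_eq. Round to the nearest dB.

L_eq = 10·log₁₀[(1/T)·Σ tᵢ·10^(Lᵢ/10)] with T = 9.2 h.
Σ tᵢ·10^(Lᵢ/10) = 2.5·10^(66/10) + 3.3·10^(76/10) + 3.4·10^(57/10) = 1.430e+08.
L_eq = 10·log₁₀(1.430e+08/9.2) = 71.92 dB.

72 dB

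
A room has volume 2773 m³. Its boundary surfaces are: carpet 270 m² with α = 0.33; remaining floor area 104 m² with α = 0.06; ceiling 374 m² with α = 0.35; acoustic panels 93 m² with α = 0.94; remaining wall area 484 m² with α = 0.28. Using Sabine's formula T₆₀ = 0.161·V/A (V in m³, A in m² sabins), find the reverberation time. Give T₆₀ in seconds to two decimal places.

0.99 s

A = Σ Sᵢαᵢ = 270·0.33 + 104·0.06 + 374·0.35 + 93·0.94 + 484·0.28 = 449.18 m².
T₆₀ = 0.161·V/A = 0.161·2773/449.18 = 0.994 s.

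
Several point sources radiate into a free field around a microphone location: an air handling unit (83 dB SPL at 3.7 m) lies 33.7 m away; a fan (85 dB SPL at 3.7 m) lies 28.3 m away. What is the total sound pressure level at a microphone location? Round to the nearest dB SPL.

Propagate each source to the receiver with L = L_ref − 20·log₁₀(r/r_ref), then add intensities.
air handling unit: 83 − 20·log₁₀(33.7/3.7) = 83 − 19.19 = 63.81 dB SPL.
fan: 85 − 20·log₁₀(28.3/3.7) = 85 − 17.67 = 67.33 dB SPL.
Σ 10^(L/10) = 7.811e+06 → L_total = 10·log₁₀(7.811e+06) = 68.93 dB SPL.

69 dB SPL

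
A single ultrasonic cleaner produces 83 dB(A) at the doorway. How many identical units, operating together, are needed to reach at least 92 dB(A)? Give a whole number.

Need L₁ + 10·log₁₀ N ≥ 92, i.e. log₁₀ N ≥ 0.90.
N ≥ 10^(9.0/10) = 7.943, so N = 8.

8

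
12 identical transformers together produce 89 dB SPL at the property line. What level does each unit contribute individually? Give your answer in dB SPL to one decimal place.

78.2 dB SPL

Dividing the total intensity by 12 lowers the level by 10·log₁₀ 12 = 10.792 dB: L₁ = 89 − 10.792.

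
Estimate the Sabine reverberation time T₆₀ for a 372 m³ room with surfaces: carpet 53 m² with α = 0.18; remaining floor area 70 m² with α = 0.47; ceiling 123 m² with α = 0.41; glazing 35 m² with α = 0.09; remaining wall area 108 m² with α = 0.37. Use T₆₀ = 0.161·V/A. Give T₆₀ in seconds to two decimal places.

Summing Sᵢαᵢ: 53·0.18 + 70·0.47 + 123·0.41 + 35·0.09 + 108·0.37 = 135.98 m².
T₆₀ = 0.161 × 372 / 135.98 = 0.440 s.

0.44 s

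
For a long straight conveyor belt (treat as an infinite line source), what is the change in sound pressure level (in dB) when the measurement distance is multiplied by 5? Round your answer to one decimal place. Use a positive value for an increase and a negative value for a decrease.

A line source loses 3 dB per doubling of distance; generally ΔL = −10·log₁₀(r₂/r₁).
ΔL = −10·log₁₀(5) = -6.99 dB.

-7.0 dB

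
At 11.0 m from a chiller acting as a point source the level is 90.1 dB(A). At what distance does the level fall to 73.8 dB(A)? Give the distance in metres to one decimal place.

71.8 m

The 16.3 dB drop corresponds to a distance ratio of 10^(16.3/20) for a point source.
r₂ = 11.0·10^((90.1−73.8)/20) = 11.0·10^(16.3/20) = 71.84 m.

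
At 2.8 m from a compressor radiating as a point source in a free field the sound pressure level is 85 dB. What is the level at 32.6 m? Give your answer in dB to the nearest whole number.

Point-source attenuation: ΔL = 20·log₁₀(r₂/r₁) = 20·log₁₀(32.6/2.8) = 21.321 dB.
L₂ = 85 − 20·log₁₀(32.6/2.8) = 85 − 21.321 = 63.68 dB.

64 dB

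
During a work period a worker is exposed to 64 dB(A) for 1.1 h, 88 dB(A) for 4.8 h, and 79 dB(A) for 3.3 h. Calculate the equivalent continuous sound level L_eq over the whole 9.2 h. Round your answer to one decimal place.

85.5 dB(A)

L_eq = 10·log₁₀[(1/T)·Σ tᵢ·10^(Lᵢ/10)] with T = 9.2 h.
Σ tᵢ·10^(Lᵢ/10) = 1.1·10^(64/10) + 4.8·10^(88/10) + 3.3·10^(79/10) = 3.293e+09.
L_eq = 10·log₁₀(3.293e+09/9.2) = 85.54 dB(A).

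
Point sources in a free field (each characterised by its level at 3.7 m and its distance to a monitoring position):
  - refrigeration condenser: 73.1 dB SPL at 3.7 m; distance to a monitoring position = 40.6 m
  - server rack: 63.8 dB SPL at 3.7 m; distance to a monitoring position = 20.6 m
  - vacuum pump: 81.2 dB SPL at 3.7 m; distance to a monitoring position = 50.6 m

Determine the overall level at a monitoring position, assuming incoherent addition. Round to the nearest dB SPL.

Propagate each source to the receiver with L = L_ref − 20·log₁₀(r/r_ref), then add intensities.
refrigeration condenser: 73.1 − 20·log₁₀(40.6/3.7) = 73.1 − 20.81 = 52.29 dB SPL.
server rack: 63.8 − 20·log₁₀(20.6/3.7) = 63.8 − 14.91 = 48.89 dB SPL.
vacuum pump: 81.2 − 20·log₁₀(50.6/3.7) = 81.2 − 22.72 = 58.48 dB SPL.
Σ 10^(L/10) = 9.518e+05 → L_total = 10·log₁₀(9.518e+05) = 59.79 dB SPL.

60 dB SPL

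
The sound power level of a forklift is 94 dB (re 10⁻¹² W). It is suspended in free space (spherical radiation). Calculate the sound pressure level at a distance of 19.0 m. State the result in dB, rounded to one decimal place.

The power spreads over a sphere of area 4π·r², so L_p = L_w − 10·log₁₀(4π·r²).
4π·r² = 4536 m², 10·log₁₀ of that is 36.567 dB.
L_p = 94 − 36.567 = 57.43 dB.

57.4 dB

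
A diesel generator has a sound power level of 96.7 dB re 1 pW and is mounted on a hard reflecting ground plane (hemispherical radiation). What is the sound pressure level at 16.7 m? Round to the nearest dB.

64 dB

The power spreads over a hemisphere of area 2π·r², so L_p = L_w − 10·log₁₀(2π·r²).
2π·r² = 1752 m², 10·log₁₀ of that is 32.436 dB.
L_p = 96.7 − 32.436 = 64.26 dB.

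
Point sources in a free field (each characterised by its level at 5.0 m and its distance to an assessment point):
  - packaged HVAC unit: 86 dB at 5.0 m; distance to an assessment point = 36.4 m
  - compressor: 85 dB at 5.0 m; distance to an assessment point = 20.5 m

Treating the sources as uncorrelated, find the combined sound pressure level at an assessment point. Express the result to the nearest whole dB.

74 dB

Apply inverse-square spreading to bring every level to the receiver, then sum 10^(L/10).
packaged HVAC unit: 86 − 20·log₁₀(36.4/5.0) = 86 − 17.24 = 68.76 dB.
compressor: 85 − 20·log₁₀(20.5/5.0) = 85 − 12.26 = 72.74 dB.
Σ 10^(L/10) = 2.632e+07 → L_total = 10·log₁₀(2.632e+07) = 74.20 dB.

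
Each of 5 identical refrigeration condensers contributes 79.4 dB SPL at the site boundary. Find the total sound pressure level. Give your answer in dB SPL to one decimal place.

With 5 equal, uncorrelated contributions the intensity is 5× that of one unit, giving a rise of 10·log₁₀ 5.
L_total = 79.4 + 10·log₁₀(5) = 79.4 + 6.990 = 86.39 dB SPL.

86.4 dB SPL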